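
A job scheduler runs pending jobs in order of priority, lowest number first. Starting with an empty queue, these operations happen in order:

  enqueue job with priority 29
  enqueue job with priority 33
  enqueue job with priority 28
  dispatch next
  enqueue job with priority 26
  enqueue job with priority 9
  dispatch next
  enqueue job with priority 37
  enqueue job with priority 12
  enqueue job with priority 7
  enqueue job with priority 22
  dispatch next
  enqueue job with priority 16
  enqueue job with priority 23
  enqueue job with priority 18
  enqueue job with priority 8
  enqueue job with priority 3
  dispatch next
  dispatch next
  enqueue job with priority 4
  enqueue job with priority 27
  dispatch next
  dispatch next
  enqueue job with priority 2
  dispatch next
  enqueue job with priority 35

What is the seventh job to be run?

insert 29 → {29}
insert 33 → {29, 33}
insert 28 → {28, 29, 33}
dispatch next → 28; now {29, 33}
insert 26 → {26, 29, 33}
insert 9 → {9, 26, 29, 33}
dispatch next → 9; now {26, 29, 33}
insert 37 → {26, 29, 33, 37}
insert 12 → {12, 26, 29, 33, 37}
insert 7 → {7, 12, 26, 29, 33, 37}
insert 22 → {7, 12, 22, 26, 29, 33, 37}
dispatch next → 7; now {12, 22, 26, 29, 33, 37}
insert 16 → {12, 16, 22, 26, 29, 33, 37}
insert 23 → {12, 16, 22, 23, 26, 29, 33, 37}
insert 18 → {12, 16, 18, 22, 23, 26, 29, 33, 37}
insert 8 → {8, 12, 16, 18, 22, 23, 26, 29, 33, 37}
insert 3 → {3, 8, 12, 16, 18, 22, 23, 26, 29, 33, 37}
dispatch next → 3; now {8, 12, 16, 18, 22, 23, 26, 29, 33, 37}
dispatch next → 8; now {12, 16, 18, 22, 23, 26, 29, 33, 37}
insert 4 → {4, 12, 16, 18, 22, 23, 26, 29, 33, 37}
insert 27 → {4, 12, 16, 18, 22, 23, 26, 27, 29, 33, 37}
dispatch next → 4; now {12, 16, 18, 22, 23, 26, 27, 29, 33, 37}
dispatch next → 12; now {16, 18, 22, 23, 26, 27, 29, 33, 37}
insert 2 → {2, 16, 18, 22, 23, 26, 27, 29, 33, 37}
dispatch next → 2; now {16, 18, 22, 23, 26, 27, 29, 33, 37}
insert 35 → {16, 18, 22, 23, 26, 27, 29, 33, 35, 37}

12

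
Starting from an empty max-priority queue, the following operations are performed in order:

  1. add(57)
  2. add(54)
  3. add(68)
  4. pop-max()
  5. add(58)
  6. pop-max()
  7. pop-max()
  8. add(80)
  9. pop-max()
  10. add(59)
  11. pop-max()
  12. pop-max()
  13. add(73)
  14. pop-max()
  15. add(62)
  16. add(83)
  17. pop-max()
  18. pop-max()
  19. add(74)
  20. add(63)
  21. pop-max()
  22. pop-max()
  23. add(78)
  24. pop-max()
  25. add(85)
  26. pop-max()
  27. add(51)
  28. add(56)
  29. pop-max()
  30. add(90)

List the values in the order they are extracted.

insert 57 → {57}
insert 54 → {57, 54}
insert 68 → {68, 57, 54}
pop-max → 68; now {57, 54}
insert 58 → {58, 57, 54}
pop-max → 58; now {57, 54}
pop-max → 57; now {54}
insert 80 → {80, 54}
pop-max → 80; now {54}
insert 59 → {59, 54}
pop-max → 59; now {54}
pop-max → 54; now {}
insert 73 → {73}
pop-max → 73; now {}
insert 62 → {62}
insert 83 → {83, 62}
pop-max → 83; now {62}
pop-max → 62; now {}
insert 74 → {74}
insert 63 → {74, 63}
pop-max → 74; now {63}
pop-max → 63; now {}
insert 78 → {78}
pop-max → 78; now {}
insert 85 → {85}
pop-max → 85; now {}
insert 51 → {51}
insert 56 → {56, 51}
pop-max → 56; now {51}
insert 90 → {90, 51}

68 → 58 → 57 → 80 → 59 → 54 → 73 → 83 → 62 → 74 → 63 → 78 → 85 → 56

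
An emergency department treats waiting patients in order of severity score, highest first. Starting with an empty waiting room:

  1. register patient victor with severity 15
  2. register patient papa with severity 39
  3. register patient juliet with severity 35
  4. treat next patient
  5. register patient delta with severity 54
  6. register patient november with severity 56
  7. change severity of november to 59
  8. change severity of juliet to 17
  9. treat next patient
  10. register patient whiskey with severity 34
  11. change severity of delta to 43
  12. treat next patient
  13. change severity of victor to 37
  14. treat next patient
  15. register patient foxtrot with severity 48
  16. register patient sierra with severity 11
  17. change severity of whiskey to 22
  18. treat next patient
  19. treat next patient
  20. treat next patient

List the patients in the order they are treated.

[papa, november, delta, victor, foxtrot, whiskey, juliet]

add victor (severity 15) → {victor:15}
add papa (severity 39) → {papa:39, victor:15}
add juliet (severity 35) → {papa:39, juliet:35, victor:15}
treat next patient → papa; now {juliet:35, victor:15}
add delta (severity 54) → {delta:54, juliet:35, victor:15}
add november (severity 56) → {november:56, delta:54, juliet:35, victor:15}
update november to severity 59 → {november:59, delta:54, juliet:35, victor:15}
update juliet to severity 17 → {november:59, delta:54, juliet:17, victor:15}
treat next patient → november; now {delta:54, juliet:17, victor:15}
add whiskey (severity 34) → {delta:54, whiskey:34, juliet:17, victor:15}
update delta to severity 43 → {delta:43, whiskey:34, juliet:17, victor:15}
treat next patient → delta; now {whiskey:34, juliet:17, victor:15}
update victor to severity 37 → {victor:37, whiskey:34, juliet:17}
treat next patient → victor; now {whiskey:34, juliet:17}
add foxtrot (severity 48) → {foxtrot:48, whiskey:34, juliet:17}
add sierra (severity 11) → {foxtrot:48, whiskey:34, juliet:17, sierra:11}
update whiskey to severity 22 → {foxtrot:48, whiskey:22, juliet:17, sierra:11}
treat next patient → foxtrot; now {whiskey:22, juliet:17, sierra:11}
treat next patient → whiskey; now {juliet:17, sierra:11}
treat next patient → juliet; now {sierra:11}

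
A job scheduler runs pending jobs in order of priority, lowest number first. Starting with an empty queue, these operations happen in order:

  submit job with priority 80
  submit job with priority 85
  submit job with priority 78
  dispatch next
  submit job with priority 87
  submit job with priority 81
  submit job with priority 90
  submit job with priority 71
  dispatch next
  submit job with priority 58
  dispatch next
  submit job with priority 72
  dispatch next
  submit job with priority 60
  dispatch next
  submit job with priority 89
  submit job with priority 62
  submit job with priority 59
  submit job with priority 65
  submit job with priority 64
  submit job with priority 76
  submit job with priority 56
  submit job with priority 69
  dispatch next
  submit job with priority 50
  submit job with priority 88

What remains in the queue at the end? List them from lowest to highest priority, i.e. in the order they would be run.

[50, 59, 62, 64, 65, 69, 76, 80, 81, 85, 87, 88, 89, 90]

insert 80 → {80}
insert 85 → {80, 85}
insert 78 → {78, 80, 85}
dispatch next → 78; now {80, 85}
insert 87 → {80, 85, 87}
insert 81 → {80, 81, 85, 87}
insert 90 → {80, 81, 85, 87, 90}
insert 71 → {71, 80, 81, 85, 87, 90}
dispatch next → 71; now {80, 81, 85, 87, 90}
insert 58 → {58, 80, 81, 85, 87, 90}
dispatch next → 58; now {80, 81, 85, 87, 90}
insert 72 → {72, 80, 81, 85, 87, 90}
dispatch next → 72; now {80, 81, 85, 87, 90}
insert 60 → {60, 80, 81, 85, 87, 90}
dispatch next → 60; now {80, 81, 85, 87, 90}
insert 89 → {80, 81, 85, 87, 89, 90}
insert 62 → {62, 80, 81, 85, 87, 89, 90}
insert 59 → {59, 62, 80, 81, 85, 87, 89, 90}
insert 65 → {59, 62, 65, 80, 81, 85, 87, 89, 90}
insert 64 → {59, 62, 64, 65, 80, 81, 85, 87, 89, 90}
insert 76 → {59, 62, 64, 65, 76, 80, 81, 85, 87, 89, 90}
insert 56 → {56, 59, 62, 64, 65, 76, 80, 81, 85, 87, 89, 90}
insert 69 → {56, 59, 62, 64, 65, 69, 76, 80, 81, 85, 87, 89, 90}
dispatch next → 56; now {59, 62, 64, 65, 69, 76, 80, 81, 85, 87, 89, 90}
insert 50 → {50, 59, 62, 64, 65, 69, 76, 80, 81, 85, 87, 89, 90}
insert 88 → {50, 59, 62, 64, 65, 69, 76, 80, 81, 85, 87, 88, 89, 90}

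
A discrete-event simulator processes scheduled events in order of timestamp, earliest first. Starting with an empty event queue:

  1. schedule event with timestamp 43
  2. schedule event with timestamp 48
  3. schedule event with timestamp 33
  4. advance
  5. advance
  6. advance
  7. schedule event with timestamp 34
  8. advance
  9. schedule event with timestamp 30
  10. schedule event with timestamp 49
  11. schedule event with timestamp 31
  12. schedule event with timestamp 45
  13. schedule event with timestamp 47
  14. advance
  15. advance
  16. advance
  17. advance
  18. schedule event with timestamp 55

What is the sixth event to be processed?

insert 43 → {43}
insert 48 → {43, 48}
insert 33 → {33, 43, 48}
advance → 33; now {43, 48}
advance → 43; now {48}
advance → 48; now {}
insert 34 → {34}
advance → 34; now {}
insert 30 → {30}
insert 49 → {30, 49}
insert 31 → {30, 31, 49}
insert 45 → {30, 31, 45, 49}
insert 47 → {30, 31, 45, 47, 49}
advance → 30; now {31, 45, 47, 49}
advance → 31; now {45, 47, 49}
advance → 45; now {47, 49}
advance → 47; now {49}
insert 55 → {49, 55}

31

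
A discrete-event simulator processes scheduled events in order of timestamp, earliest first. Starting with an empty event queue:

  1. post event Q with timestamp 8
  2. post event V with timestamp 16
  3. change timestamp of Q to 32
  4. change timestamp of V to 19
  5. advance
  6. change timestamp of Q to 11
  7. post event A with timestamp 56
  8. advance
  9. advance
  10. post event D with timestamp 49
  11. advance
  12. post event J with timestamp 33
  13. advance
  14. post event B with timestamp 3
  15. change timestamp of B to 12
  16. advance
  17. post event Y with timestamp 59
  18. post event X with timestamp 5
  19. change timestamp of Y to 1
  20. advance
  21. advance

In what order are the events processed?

V, Q, A, D, J, B, Y, X

add Q (timestamp 8) → {Q:8}
add V (timestamp 16) → {Q:8, V:16}
update Q to timestamp 32 → {V:16, Q:32}
update V to timestamp 19 → {V:19, Q:32}
advance → V; now {Q:32}
update Q to timestamp 11 → {Q:11}
add A (timestamp 56) → {Q:11, A:56}
advance → Q; now {A:56}
advance → A; now {}
add D (timestamp 49) → {D:49}
advance → D; now {}
add J (timestamp 33) → {J:33}
advance → J; now {}
add B (timestamp 3) → {B:3}
update B to timestamp 12 → {B:12}
advance → B; now {}
add Y (timestamp 59) → {Y:59}
add X (timestamp 5) → {X:5, Y:59}
update Y to timestamp 1 → {Y:1, X:5}
advance → Y; now {X:5}
advance → X; now {}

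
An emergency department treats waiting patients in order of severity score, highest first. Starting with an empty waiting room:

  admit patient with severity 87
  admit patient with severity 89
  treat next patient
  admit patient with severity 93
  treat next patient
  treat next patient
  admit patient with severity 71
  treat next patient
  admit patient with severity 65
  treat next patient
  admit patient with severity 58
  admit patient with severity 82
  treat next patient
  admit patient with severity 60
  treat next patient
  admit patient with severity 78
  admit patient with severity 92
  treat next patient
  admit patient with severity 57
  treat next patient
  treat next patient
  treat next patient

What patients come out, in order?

insert 87 → {87}
insert 89 → {89, 87}
treat next patient → 89; now {87}
insert 93 → {93, 87}
treat next patient → 93; now {87}
treat next patient → 87; now {}
insert 71 → {71}
treat next patient → 71; now {}
insert 65 → {65}
treat next patient → 65; now {}
insert 58 → {58}
insert 82 → {82, 58}
treat next patient → 82; now {58}
insert 60 → {60, 58}
treat next patient → 60; now {58}
insert 78 → {78, 58}
insert 92 → {92, 78, 58}
treat next patient → 92; now {78, 58}
insert 57 → {78, 58, 57}
treat next patient → 78; now {58, 57}
treat next patient → 58; now {57}
treat next patient → 57; now {}

89, 93, 87, 71, 65, 82, 60, 92, 78, 58, 57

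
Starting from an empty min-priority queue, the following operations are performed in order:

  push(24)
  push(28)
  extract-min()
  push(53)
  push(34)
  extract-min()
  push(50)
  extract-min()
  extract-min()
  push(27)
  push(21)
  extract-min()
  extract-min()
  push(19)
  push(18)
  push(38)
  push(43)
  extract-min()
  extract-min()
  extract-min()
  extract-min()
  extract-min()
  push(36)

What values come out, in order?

24, 28, 34, 50, 21, 27, 18, 19, 38, 43, 53

insert 24 → {24}
insert 28 → {24, 28}
extract-min → 24; now {28}
insert 53 → {28, 53}
insert 34 → {28, 34, 53}
extract-min → 28; now {34, 53}
insert 50 → {34, 50, 53}
extract-min → 34; now {50, 53}
extract-min → 50; now {53}
insert 27 → {27, 53}
insert 21 → {21, 27, 53}
extract-min → 21; now {27, 53}
extract-min → 27; now {53}
insert 19 → {19, 53}
insert 18 → {18, 19, 53}
insert 38 → {18, 19, 38, 53}
insert 43 → {18, 19, 38, 43, 53}
extract-min → 18; now {19, 38, 43, 53}
extract-min → 19; now {38, 43, 53}
extract-min → 38; now {43, 53}
extract-min → 43; now {53}
extract-min → 53; now {}
insert 36 → {36}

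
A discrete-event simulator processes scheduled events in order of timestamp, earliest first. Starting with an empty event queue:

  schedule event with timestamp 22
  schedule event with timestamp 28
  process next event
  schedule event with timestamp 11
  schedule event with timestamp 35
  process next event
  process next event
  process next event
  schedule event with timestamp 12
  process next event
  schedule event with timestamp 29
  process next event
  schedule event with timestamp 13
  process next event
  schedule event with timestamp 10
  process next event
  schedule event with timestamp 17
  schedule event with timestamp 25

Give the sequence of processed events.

22 → 11 → 28 → 35 → 12 → 29 → 13 → 10

insert 22 → {22}
insert 28 → {22, 28}
process next event → 22; now {28}
insert 11 → {11, 28}
insert 35 → {11, 28, 35}
process next event → 11; now {28, 35}
process next event → 28; now {35}
process next event → 35; now {}
insert 12 → {12}
process next event → 12; now {}
insert 29 → {29}
process next event → 29; now {}
insert 13 → {13}
process next event → 13; now {}
insert 10 → {10}
process next event → 10; now {}
insert 17 → {17}
insert 25 → {17, 25}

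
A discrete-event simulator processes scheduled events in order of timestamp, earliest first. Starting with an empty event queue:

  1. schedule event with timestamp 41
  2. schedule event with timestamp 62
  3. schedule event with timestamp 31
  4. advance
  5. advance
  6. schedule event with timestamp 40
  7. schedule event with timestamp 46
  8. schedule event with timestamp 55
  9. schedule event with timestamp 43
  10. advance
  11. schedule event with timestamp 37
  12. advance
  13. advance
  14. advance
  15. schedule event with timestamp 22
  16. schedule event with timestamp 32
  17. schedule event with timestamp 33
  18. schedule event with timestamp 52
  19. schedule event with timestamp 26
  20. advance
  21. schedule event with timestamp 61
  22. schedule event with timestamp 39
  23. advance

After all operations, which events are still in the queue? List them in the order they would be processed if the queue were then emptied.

32, 33, 39, 52, 55, 61, 62

insert 41 → {41}
insert 62 → {41, 62}
insert 31 → {31, 41, 62}
advance → 31; now {41, 62}
advance → 41; now {62}
insert 40 → {40, 62}
insert 46 → {40, 46, 62}
insert 55 → {40, 46, 55, 62}
insert 43 → {40, 43, 46, 55, 62}
advance → 40; now {43, 46, 55, 62}
insert 37 → {37, 43, 46, 55, 62}
advance → 37; now {43, 46, 55, 62}
advance → 43; now {46, 55, 62}
advance → 46; now {55, 62}
insert 22 → {22, 55, 62}
insert 32 → {22, 32, 55, 62}
insert 33 → {22, 32, 33, 55, 62}
insert 52 → {22, 32, 33, 52, 55, 62}
insert 26 → {22, 26, 32, 33, 52, 55, 62}
advance → 22; now {26, 32, 33, 52, 55, 62}
insert 61 → {26, 32, 33, 52, 55, 61, 62}
insert 39 → {26, 32, 33, 39, 52, 55, 61, 62}
advance → 26; now {32, 33, 39, 52, 55, 61, 62}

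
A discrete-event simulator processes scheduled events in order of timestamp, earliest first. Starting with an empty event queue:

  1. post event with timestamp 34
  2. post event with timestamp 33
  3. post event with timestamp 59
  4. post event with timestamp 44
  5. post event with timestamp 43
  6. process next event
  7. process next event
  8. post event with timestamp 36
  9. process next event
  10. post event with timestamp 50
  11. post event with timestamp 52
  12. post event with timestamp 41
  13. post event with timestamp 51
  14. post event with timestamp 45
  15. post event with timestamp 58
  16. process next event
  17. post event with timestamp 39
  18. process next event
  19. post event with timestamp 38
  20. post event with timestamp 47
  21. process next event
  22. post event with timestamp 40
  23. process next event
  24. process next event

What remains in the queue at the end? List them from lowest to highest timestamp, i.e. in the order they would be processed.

insert 34 → {34}
insert 33 → {33, 34}
insert 59 → {33, 34, 59}
insert 44 → {33, 34, 44, 59}
insert 43 → {33, 34, 43, 44, 59}
process next event → 33; now {34, 43, 44, 59}
process next event → 34; now {43, 44, 59}
insert 36 → {36, 43, 44, 59}
process next event → 36; now {43, 44, 59}
insert 50 → {43, 44, 50, 59}
insert 52 → {43, 44, 50, 52, 59}
insert 41 → {41, 43, 44, 50, 52, 59}
insert 51 → {41, 43, 44, 50, 51, 52, 59}
insert 45 → {41, 43, 44, 45, 50, 51, 52, 59}
insert 58 → {41, 43, 44, 45, 50, 51, 52, 58, 59}
process next event → 41; now {43, 44, 45, 50, 51, 52, 58, 59}
insert 39 → {39, 43, 44, 45, 50, 51, 52, 58, 59}
process next event → 39; now {43, 44, 45, 50, 51, 52, 58, 59}
insert 38 → {38, 43, 44, 45, 50, 51, 52, 58, 59}
insert 47 → {38, 43, 44, 45, 47, 50, 51, 52, 58, 59}
process next event → 38; now {43, 44, 45, 47, 50, 51, 52, 58, 59}
insert 40 → {40, 43, 44, 45, 47, 50, 51, 52, 58, 59}
process next event → 40; now {43, 44, 45, 47, 50, 51, 52, 58, 59}
process next event → 43; now {44, 45, 47, 50, 51, 52, 58, 59}

[44, 45, 47, 50, 51, 52, 58, 59]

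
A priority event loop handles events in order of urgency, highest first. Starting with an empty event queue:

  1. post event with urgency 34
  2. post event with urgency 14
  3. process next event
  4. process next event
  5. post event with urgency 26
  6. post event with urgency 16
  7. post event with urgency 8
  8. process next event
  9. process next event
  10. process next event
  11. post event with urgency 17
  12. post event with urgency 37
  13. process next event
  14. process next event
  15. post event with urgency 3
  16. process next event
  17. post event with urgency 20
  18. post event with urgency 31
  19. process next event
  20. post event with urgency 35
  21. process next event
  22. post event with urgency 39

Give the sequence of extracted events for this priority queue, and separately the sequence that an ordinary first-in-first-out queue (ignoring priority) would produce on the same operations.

priority queue: 34, 14, 26, 16, 8, 37, 17, 3, 31, 35; FIFO queue: 34, 14, 26, 16, 8, 17, 37, 3, 20, 31

insert 34 → {34}
insert 14 → {34, 14}
process next event → 34; now {14}
process next event → 14; now {}
insert 26 → {26}
insert 16 → {26, 16}
insert 8 → {26, 16, 8}
process next event → 26; now {16, 8}
process next event → 16; now {8}
process next event → 8; now {}
insert 17 → {17}
insert 37 → {37, 17}
process next event → 37; now {17}
process next event → 17; now {}
insert 3 → {3}
process next event → 3; now {}
insert 20 → {20}
insert 31 → {31, 20}
process next event → 31; now {20}
insert 35 → {35, 20}
process next event → 35; now {20}
insert 39 → {39, 20}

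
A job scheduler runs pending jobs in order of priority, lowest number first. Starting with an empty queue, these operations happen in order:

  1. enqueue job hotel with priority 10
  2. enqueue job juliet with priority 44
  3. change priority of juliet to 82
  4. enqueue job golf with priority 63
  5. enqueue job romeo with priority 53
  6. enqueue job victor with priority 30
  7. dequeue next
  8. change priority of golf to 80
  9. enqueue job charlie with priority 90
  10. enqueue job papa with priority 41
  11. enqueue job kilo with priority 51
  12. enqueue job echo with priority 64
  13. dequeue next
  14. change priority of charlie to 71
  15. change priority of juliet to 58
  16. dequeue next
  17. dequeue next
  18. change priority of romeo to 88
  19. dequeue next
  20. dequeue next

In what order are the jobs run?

add hotel (priority 10) → {hotel:10}
add juliet (priority 44) → {hotel:10, juliet:44}
update juliet to priority 82 → {hotel:10, juliet:82}
add golf (priority 63) → {hotel:10, golf:63, juliet:82}
add romeo (priority 53) → {hotel:10, romeo:53, golf:63, juliet:82}
add victor (priority 30) → {hotel:10, victor:30, romeo:53, golf:63, juliet:82}
dequeue next → hotel; now {victor:30, romeo:53, golf:63, juliet:82}
update golf to priority 80 → {victor:30, romeo:53, golf:80, juliet:82}
add charlie (priority 90) → {victor:30, romeo:53, golf:80, juliet:82, charlie:90}
add papa (priority 41) → {victor:30, papa:41, romeo:53, golf:80, juliet:82, charlie:90}
add kilo (priority 51) → {victor:30, papa:41, kilo:51, romeo:53, golf:80, juliet:82, charlie:90}
add echo (priority 64) → {victor:30, papa:41, kilo:51, romeo:53, echo:64, golf:80, juliet:82, charlie:90}
dequeue next → victor; now {papa:41, kilo:51, romeo:53, echo:64, golf:80, juliet:82, charlie:90}
update charlie to priority 71 → {papa:41, kilo:51, romeo:53, echo:64, charlie:71, golf:80, juliet:82}
update juliet to priority 58 → {papa:41, kilo:51, romeo:53, juliet:58, echo:64, charlie:71, golf:80}
dequeue next → papa; now {kilo:51, romeo:53, juliet:58, echo:64, charlie:71, golf:80}
dequeue next → kilo; now {romeo:53, juliet:58, echo:64, charlie:71, golf:80}
update romeo to priority 88 → {juliet:58, echo:64, charlie:71, golf:80, romeo:88}
dequeue next → juliet; now {echo:64, charlie:71, golf:80, romeo:88}
dequeue next → echo; now {charlie:71, golf:80, romeo:88}

hotel → victor → papa → kilo → juliet → echo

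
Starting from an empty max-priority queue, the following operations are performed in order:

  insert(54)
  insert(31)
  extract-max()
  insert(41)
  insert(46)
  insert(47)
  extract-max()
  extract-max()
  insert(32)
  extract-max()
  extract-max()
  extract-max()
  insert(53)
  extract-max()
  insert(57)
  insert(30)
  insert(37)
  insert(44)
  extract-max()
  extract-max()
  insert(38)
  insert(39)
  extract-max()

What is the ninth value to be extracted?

44

insert 54 → {54}
insert 31 → {54, 31}
extract-max → 54; now {31}
insert 41 → {41, 31}
insert 46 → {46, 41, 31}
insert 47 → {47, 46, 41, 31}
extract-max → 47; now {46, 41, 31}
extract-max → 46; now {41, 31}
insert 32 → {41, 32, 31}
extract-max → 41; now {32, 31}
extract-max → 32; now {31}
extract-max → 31; now {}
insert 53 → {53}
extract-max → 53; now {}
insert 57 → {57}
insert 30 → {57, 30}
insert 37 → {57, 37, 30}
insert 44 → {57, 44, 37, 30}
extract-max → 57; now {44, 37, 30}
extract-max → 44; now {37, 30}
insert 38 → {38, 37, 30}
insert 39 → {39, 38, 37, 30}
extract-max → 39; now {38, 37, 30}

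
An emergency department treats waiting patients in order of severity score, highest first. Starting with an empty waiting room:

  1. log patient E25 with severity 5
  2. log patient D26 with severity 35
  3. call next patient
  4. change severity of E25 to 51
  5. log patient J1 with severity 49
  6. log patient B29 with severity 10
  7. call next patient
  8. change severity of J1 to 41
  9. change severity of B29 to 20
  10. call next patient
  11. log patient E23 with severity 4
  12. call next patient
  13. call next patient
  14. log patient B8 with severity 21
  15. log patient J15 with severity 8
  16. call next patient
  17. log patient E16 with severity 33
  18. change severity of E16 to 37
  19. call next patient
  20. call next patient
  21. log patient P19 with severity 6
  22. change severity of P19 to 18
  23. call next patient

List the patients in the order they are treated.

add E25 (severity 5) → {E25:5}
add D26 (severity 35) → {D26:35, E25:5}
call next patient → D26; now {E25:5}
update E25 to severity 51 → {E25:51}
add J1 (severity 49) → {E25:51, J1:49}
add B29 (severity 10) → {E25:51, J1:49, B29:10}
call next patient → E25; now {J1:49, B29:10}
update J1 to severity 41 → {J1:41, B29:10}
update B29 to severity 20 → {J1:41, B29:20}
call next patient → J1; now {B29:20}
add E23 (severity 4) → {B29:20, E23:4}
call next patient → B29; now {E23:4}
call next patient → E23; now {}
add B8 (severity 21) → {B8:21}
add J15 (severity 8) → {B8:21, J15:8}
call next patient → B8; now {J15:8}
add E16 (severity 33) → {E16:33, J15:8}
update E16 to severity 37 → {E16:37, J15:8}
call next patient → E16; now {J15:8}
call next patient → J15; now {}
add P19 (severity 6) → {P19:6}
update P19 to severity 18 → {P19:18}
call next patient → P19; now {}

D26 → E25 → J1 → B29 → E23 → B8 → E16 → J15 → P19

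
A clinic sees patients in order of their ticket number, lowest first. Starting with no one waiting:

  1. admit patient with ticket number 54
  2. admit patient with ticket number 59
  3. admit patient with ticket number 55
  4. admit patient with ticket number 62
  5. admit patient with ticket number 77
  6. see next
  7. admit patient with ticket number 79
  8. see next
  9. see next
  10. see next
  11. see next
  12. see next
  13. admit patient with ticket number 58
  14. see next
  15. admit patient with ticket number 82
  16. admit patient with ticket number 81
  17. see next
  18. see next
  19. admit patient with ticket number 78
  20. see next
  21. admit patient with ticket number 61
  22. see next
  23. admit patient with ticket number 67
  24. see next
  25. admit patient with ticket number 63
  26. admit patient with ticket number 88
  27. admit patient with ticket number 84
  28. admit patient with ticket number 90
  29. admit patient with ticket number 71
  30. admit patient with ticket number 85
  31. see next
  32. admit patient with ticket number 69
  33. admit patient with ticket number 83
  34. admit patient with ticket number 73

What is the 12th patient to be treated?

67

insert 54 → {54}
insert 59 → {54, 59}
insert 55 → {54, 55, 59}
insert 62 → {54, 55, 59, 62}
insert 77 → {54, 55, 59, 62, 77}
see next → 54; now {55, 59, 62, 77}
insert 79 → {55, 59, 62, 77, 79}
see next → 55; now {59, 62, 77, 79}
see next → 59; now {62, 77, 79}
see next → 62; now {77, 79}
see next → 77; now {79}
see next → 79; now {}
insert 58 → {58}
see next → 58; now {}
insert 82 → {82}
insert 81 → {81, 82}
see next → 81; now {82}
see next → 82; now {}
insert 78 → {78}
see next → 78; now {}
insert 61 → {61}
see next → 61; now {}
insert 67 → {67}
see next → 67; now {}
insert 63 → {63}
insert 88 → {63, 88}
insert 84 → {63, 84, 88}
insert 90 → {63, 84, 88, 90}
insert 71 → {63, 71, 84, 88, 90}
insert 85 → {63, 71, 84, 85, 88, 90}
see next → 63; now {71, 84, 85, 88, 90}
insert 69 → {69, 71, 84, 85, 88, 90}
insert 83 → {69, 71, 83, 84, 85, 88, 90}
insert 73 → {69, 71, 73, 83, 84, 85, 88, 90}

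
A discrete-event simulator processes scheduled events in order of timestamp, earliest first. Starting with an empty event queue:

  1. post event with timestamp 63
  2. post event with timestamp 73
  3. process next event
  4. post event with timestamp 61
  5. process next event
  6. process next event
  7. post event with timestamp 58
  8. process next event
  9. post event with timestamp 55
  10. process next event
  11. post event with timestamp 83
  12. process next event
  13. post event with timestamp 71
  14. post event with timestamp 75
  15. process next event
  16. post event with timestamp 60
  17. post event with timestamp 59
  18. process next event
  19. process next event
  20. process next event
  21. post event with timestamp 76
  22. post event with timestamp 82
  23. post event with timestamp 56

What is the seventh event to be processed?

insert 63 → {63}
insert 73 → {63, 73}
process next event → 63; now {73}
insert 61 → {61, 73}
process next event → 61; now {73}
process next event → 73; now {}
insert 58 → {58}
process next event → 58; now {}
insert 55 → {55}
process next event → 55; now {}
insert 83 → {83}
process next event → 83; now {}
insert 71 → {71}
insert 75 → {71, 75}
process next event → 71; now {75}
insert 60 → {60, 75}
insert 59 → {59, 60, 75}
process next event → 59; now {60, 75}
process next event → 60; now {75}
process next event → 75; now {}
insert 76 → {76}
insert 82 → {76, 82}
insert 56 → {56, 76, 82}

71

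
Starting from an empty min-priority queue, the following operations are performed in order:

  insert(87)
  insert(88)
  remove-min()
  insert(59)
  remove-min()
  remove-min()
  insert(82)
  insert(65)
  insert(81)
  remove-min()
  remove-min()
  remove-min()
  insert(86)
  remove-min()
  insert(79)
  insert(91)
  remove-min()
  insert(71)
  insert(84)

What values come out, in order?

insert 87 → {87}
insert 88 → {87, 88}
remove-min → 87; now {88}
insert 59 → {59, 88}
remove-min → 59; now {88}
remove-min → 88; now {}
insert 82 → {82}
insert 65 → {65, 82}
insert 81 → {65, 81, 82}
remove-min → 65; now {81, 82}
remove-min → 81; now {82}
remove-min → 82; now {}
insert 86 → {86}
remove-min → 86; now {}
insert 79 → {79}
insert 91 → {79, 91}
remove-min → 79; now {91}
insert 71 → {71, 91}
insert 84 → {71, 84, 91}

[87, 59, 88, 65, 81, 82, 86, 79]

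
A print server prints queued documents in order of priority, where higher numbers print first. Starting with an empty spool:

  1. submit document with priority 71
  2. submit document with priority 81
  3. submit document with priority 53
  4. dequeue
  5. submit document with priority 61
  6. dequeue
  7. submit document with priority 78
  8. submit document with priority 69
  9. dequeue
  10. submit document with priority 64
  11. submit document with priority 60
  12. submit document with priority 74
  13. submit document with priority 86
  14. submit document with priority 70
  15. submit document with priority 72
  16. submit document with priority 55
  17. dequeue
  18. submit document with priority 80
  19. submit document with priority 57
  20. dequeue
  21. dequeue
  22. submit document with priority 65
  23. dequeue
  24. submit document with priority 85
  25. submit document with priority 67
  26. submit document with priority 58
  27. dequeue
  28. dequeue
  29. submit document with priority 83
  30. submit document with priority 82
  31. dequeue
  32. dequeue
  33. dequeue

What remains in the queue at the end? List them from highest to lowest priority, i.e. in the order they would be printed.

insert 71 → {71}
insert 81 → {81, 71}
insert 53 → {81, 71, 53}
dequeue → 81; now {71, 53}
insert 61 → {71, 61, 53}
dequeue → 71; now {61, 53}
insert 78 → {78, 61, 53}
insert 69 → {78, 69, 61, 53}
dequeue → 78; now {69, 61, 53}
insert 64 → {69, 64, 61, 53}
insert 60 → {69, 64, 61, 60, 53}
insert 74 → {74, 69, 64, 61, 60, 53}
insert 86 → {86, 74, 69, 64, 61, 60, 53}
insert 70 → {86, 74, 70, 69, 64, 61, 60, 53}
insert 72 → {86, 74, 72, 70, 69, 64, 61, 60, 53}
insert 55 → {86, 74, 72, 70, 69, 64, 61, 60, 55, 53}
dequeue → 86; now {74, 72, 70, 69, 64, 61, 60, 55, 53}
insert 80 → {80, 74, 72, 70, 69, 64, 61, 60, 55, 53}
insert 57 → {80, 74, 72, 70, 69, 64, 61, 60, 57, 55, 53}
dequeue → 80; now {74, 72, 70, 69, 64, 61, 60, 57, 55, 53}
dequeue → 74; now {72, 70, 69, 64, 61, 60, 57, 55, 53}
insert 65 → {72, 70, 69, 65, 64, 61, 60, 57, 55, 53}
dequeue → 72; now {70, 69, 65, 64, 61, 60, 57, 55, 53}
insert 85 → {85, 70, 69, 65, 64, 61, 60, 57, 55, 53}
insert 67 → {85, 70, 69, 67, 65, 64, 61, 60, 57, 55, 53}
insert 58 → {85, 70, 69, 67, 65, 64, 61, 60, 58, 57, 55, 53}
dequeue → 85; now {70, 69, 67, 65, 64, 61, 60, 58, 57, 55, 53}
dequeue → 70; now {69, 67, 65, 64, 61, 60, 58, 57, 55, 53}
insert 83 → {83, 69, 67, 65, 64, 61, 60, 58, 57, 55, 53}
insert 82 → {83, 82, 69, 67, 65, 64, 61, 60, 58, 57, 55, 53}
dequeue → 83; now {82, 69, 67, 65, 64, 61, 60, 58, 57, 55, 53}
dequeue → 82; now {69, 67, 65, 64, 61, 60, 58, 57, 55, 53}
dequeue → 69; now {67, 65, 64, 61, 60, 58, 57, 55, 53}

67 → 65 → 64 → 61 → 60 → 58 → 57 → 55 → 53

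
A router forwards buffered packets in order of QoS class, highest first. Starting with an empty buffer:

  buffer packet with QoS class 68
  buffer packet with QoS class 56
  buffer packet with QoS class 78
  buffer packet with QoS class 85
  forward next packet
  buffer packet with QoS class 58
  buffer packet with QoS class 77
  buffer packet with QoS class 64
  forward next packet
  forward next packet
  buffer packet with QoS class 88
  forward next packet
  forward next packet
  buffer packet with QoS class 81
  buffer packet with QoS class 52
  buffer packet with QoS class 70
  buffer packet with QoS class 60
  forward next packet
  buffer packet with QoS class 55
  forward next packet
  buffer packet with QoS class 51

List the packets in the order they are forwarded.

[85, 78, 77, 88, 68, 81, 70]

insert 68 → {68}
insert 56 → {68, 56}
insert 78 → {78, 68, 56}
insert 85 → {85, 78, 68, 56}
forward next packet → 85; now {78, 68, 56}
insert 58 → {78, 68, 58, 56}
insert 77 → {78, 77, 68, 58, 56}
insert 64 → {78, 77, 68, 64, 58, 56}
forward next packet → 78; now {77, 68, 64, 58, 56}
forward next packet → 77; now {68, 64, 58, 56}
insert 88 → {88, 68, 64, 58, 56}
forward next packet → 88; now {68, 64, 58, 56}
forward next packet → 68; now {64, 58, 56}
insert 81 → {81, 64, 58, 56}
insert 52 → {81, 64, 58, 56, 52}
insert 70 → {81, 70, 64, 58, 56, 52}
insert 60 → {81, 70, 64, 60, 58, 56, 52}
forward next packet → 81; now {70, 64, 60, 58, 56, 52}
insert 55 → {70, 64, 60, 58, 56, 55, 52}
forward next packet → 70; now {64, 60, 58, 56, 55, 52}
insert 51 → {64, 60, 58, 56, 55, 52, 51}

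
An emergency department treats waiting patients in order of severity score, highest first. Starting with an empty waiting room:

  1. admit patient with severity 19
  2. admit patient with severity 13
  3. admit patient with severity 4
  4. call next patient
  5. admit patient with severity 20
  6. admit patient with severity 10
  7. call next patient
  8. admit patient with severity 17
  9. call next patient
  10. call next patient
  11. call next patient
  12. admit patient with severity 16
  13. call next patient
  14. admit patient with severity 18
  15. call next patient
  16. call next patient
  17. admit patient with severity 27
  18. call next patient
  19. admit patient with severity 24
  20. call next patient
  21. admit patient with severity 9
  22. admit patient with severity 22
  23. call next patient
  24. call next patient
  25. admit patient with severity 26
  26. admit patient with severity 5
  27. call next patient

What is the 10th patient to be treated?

24

insert 19 → {19}
insert 13 → {19, 13}
insert 4 → {19, 13, 4}
call next patient → 19; now {13, 4}
insert 20 → {20, 13, 4}
insert 10 → {20, 13, 10, 4}
call next patient → 20; now {13, 10, 4}
insert 17 → {17, 13, 10, 4}
call next patient → 17; now {13, 10, 4}
call next patient → 13; now {10, 4}
call next patient → 10; now {4}
insert 16 → {16, 4}
call next patient → 16; now {4}
insert 18 → {18, 4}
call next patient → 18; now {4}
call next patient → 4; now {}
insert 27 → {27}
call next patient → 27; now {}
insert 24 → {24}
call next patient → 24; now {}
insert 9 → {9}
insert 22 → {22, 9}
call next patient → 22; now {9}
call next patient → 9; now {}
insert 26 → {26}
insert 5 → {26, 5}
call next patient → 26; now {5}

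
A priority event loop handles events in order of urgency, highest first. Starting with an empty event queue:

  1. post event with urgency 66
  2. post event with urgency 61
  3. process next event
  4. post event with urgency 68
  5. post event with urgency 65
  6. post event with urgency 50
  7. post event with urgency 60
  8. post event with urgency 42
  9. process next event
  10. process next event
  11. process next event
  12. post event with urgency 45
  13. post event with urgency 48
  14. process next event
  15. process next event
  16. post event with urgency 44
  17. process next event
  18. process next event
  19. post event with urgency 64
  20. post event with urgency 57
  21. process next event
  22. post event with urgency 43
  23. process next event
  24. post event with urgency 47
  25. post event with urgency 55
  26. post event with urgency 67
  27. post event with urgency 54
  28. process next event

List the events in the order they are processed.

66 → 68 → 65 → 61 → 60 → 50 → 48 → 45 → 64 → 57 → 67

insert 66 → {66}
insert 61 → {66, 61}
process next event → 66; now {61}
insert 68 → {68, 61}
insert 65 → {68, 65, 61}
insert 50 → {68, 65, 61, 50}
insert 60 → {68, 65, 61, 60, 50}
insert 42 → {68, 65, 61, 60, 50, 42}
process next event → 68; now {65, 61, 60, 50, 42}
process next event → 65; now {61, 60, 50, 42}
process next event → 61; now {60, 50, 42}
insert 45 → {60, 50, 45, 42}
insert 48 → {60, 50, 48, 45, 42}
process next event → 60; now {50, 48, 45, 42}
process next event → 50; now {48, 45, 42}
insert 44 → {48, 45, 44, 42}
process next event → 48; now {45, 44, 42}
process next event → 45; now {44, 42}
insert 64 → {64, 44, 42}
insert 57 → {64, 57, 44, 42}
process next event → 64; now {57, 44, 42}
insert 43 → {57, 44, 43, 42}
process next event → 57; now {44, 43, 42}
insert 47 → {47, 44, 43, 42}
insert 55 → {55, 47, 44, 43, 42}
insert 67 → {67, 55, 47, 44, 43, 42}
insert 54 → {67, 55, 54, 47, 44, 43, 42}
process next event → 67; now {55, 54, 47, 44, 43, 42}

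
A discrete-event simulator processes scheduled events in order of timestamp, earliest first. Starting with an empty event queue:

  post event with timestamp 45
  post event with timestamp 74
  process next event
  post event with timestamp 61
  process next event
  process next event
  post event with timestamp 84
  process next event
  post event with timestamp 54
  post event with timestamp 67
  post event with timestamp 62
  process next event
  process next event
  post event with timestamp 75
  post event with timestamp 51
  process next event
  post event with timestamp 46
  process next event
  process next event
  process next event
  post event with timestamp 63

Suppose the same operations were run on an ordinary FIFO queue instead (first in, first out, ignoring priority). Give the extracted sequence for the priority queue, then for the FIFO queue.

priority queue: 45 → 61 → 74 → 84 → 54 → 62 → 51 → 46 → 67 → 75; FIFO queue: 45 → 74 → 61 → 84 → 54 → 67 → 62 → 75 → 51 → 46

insert 45 → {45}
insert 74 → {45, 74}
process next event → 45; now {74}
insert 61 → {61, 74}
process next event → 61; now {74}
process next event → 74; now {}
insert 84 → {84}
process next event → 84; now {}
insert 54 → {54}
insert 67 → {54, 67}
insert 62 → {54, 62, 67}
process next event → 54; now {62, 67}
process next event → 62; now {67}
insert 75 → {67, 75}
insert 51 → {51, 67, 75}
process next event → 51; now {67, 75}
insert 46 → {46, 67, 75}
process next event → 46; now {67, 75}
process next event → 67; now {75}
process next event → 75; now {}
insert 63 → {63}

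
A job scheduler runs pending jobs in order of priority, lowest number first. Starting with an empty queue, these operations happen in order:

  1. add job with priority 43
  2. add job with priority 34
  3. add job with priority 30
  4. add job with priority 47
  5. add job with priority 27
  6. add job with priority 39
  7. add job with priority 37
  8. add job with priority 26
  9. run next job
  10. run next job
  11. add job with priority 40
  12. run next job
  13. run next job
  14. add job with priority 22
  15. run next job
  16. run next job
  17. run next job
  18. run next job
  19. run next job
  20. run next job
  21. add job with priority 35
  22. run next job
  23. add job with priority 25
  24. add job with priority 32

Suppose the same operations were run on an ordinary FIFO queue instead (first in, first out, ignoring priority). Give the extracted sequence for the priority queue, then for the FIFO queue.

insert 43 → {43}
insert 34 → {34, 43}
insert 30 → {30, 34, 43}
insert 47 → {30, 34, 43, 47}
insert 27 → {27, 30, 34, 43, 47}
insert 39 → {27, 30, 34, 39, 43, 47}
insert 37 → {27, 30, 34, 37, 39, 43, 47}
insert 26 → {26, 27, 30, 34, 37, 39, 43, 47}
run next job → 26; now {27, 30, 34, 37, 39, 43, 47}
run next job → 27; now {30, 34, 37, 39, 43, 47}
insert 40 → {30, 34, 37, 39, 40, 43, 47}
run next job → 30; now {34, 37, 39, 40, 43, 47}
run next job → 34; now {37, 39, 40, 43, 47}
insert 22 → {22, 37, 39, 40, 43, 47}
run next job → 22; now {37, 39, 40, 43, 47}
run next job → 37; now {39, 40, 43, 47}
run next job → 39; now {40, 43, 47}
run next job → 40; now {43, 47}
run next job → 43; now {47}
run next job → 47; now {}
insert 35 → {35}
run next job → 35; now {}
insert 25 → {25}
insert 32 → {25, 32}

priority queue: [26, 27, 30, 34, 22, 37, 39, 40, 43, 47, 35]; FIFO queue: 43, 34, 30, 47, 27, 39, 37, 26, 40, 22, 35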